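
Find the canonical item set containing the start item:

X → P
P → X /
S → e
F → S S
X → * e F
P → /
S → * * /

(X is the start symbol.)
{ [P → . /], [P → . X /], [X → . * e F], [X → . P], [X' → . X] }

First, augment the grammar with X' → X
I₀ = CLOSURE({ [X' → . X] }):
  [X' → . X] has the dot before X: add [X → . P], [X → . * e F]
  [X → . P] has the dot before P: add [P → . X /], [P → . /]
No further items can be added.

I₀ = { [P → . /], [P → . X /], [X → . * e F], [X → . P], [X' → . X] }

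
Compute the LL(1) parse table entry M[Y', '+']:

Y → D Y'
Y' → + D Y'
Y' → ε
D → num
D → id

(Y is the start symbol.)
To find M[Y', '+'], we find productions for Y' where '+' is in the predict set (PREDICT(N → α) = (FIRST(α) \ {ε}) ∪ (FOLLOW(N) if α ⇒* ε)).

Relevant sets:
  FOLLOW(Y') = { $ }

Y' → + D Y': PREDICT = { '+' }
  '+' is in predict set, so this production goes in M[Y', '+']
Y' → ε: PREDICT = { $ }

M[Y', '+'] = Y' → + D Y'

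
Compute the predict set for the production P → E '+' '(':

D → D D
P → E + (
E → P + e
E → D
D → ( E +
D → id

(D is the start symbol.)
{ '(', 'id' }

PREDICT(P → E '+' '(') = (FIRST(RHS) \ {ε}) ∪ (FOLLOW(P) if ε ∈ FIRST(RHS), i.e. RHS ⇒* ε)
FIRST(E) = { '(', 'id' }
FIRST(E '+' '(') = { '(', 'id' }
ε ∉ FIRST(E '+' '('), so FOLLOW(P) is not added.
PREDICT(P → E '+' '(') = { '(', 'id' }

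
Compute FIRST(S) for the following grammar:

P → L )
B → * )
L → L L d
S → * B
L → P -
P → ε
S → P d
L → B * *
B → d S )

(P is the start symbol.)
FIRST sets of the other non-terminals involved (by the same procedure, iterated to a fixed point):
  FIRST(P) = { '*', '-', 'd', ε }

From S → * B:
  - '*' is a terminal: add '*' and stop
From S → P d:
  - P is a non-terminal: add FIRST(P) \ {ε} = { '*', '-', 'd' }
    P is nullable, so continue to the next symbol
  - d is a terminal: add 'd' and stop

Collecting: FIRST(S) = { '*', '-', 'd' }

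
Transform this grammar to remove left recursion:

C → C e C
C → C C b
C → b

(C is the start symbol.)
C is directly left-recursive. The standard transformation for
  A → A α₁ | ... | A α_m | β₁ | ... | β_n
is
  A  → β₁ A' | ... | β_n A'
  A' → α₁ A' | ... | α_m A' | ε

C → b becomes C → b C'
C → C e C becomes C' → e C C'
C → C C b becomes C' → C b C'
Add C' → ε

Resulting grammar:
C → b C'
C' → e C C'
C' → C b C'
C' → ε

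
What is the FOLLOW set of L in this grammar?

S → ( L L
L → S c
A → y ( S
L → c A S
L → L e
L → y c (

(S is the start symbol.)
{ $, '(', 'c', 'e', 'y' }

In S → ( L L: L is followed by L, add FIRST(L) \ {ε} = { '(', 'c', 'y' }
In S → ( L L: L is at the end, add FOLLOW(S)
In L → L e: L is followed by e, add FIRST(e) \ {ε} = { 'e' }

The FOLLOW sets referred to above (computed the same way, to a fixed point):
  FOLLOW(S) = { $, '(', 'c', 'e', 'y' }

Taking the union: FOLLOW(L) = { $, '(', 'c', 'e', 'y' }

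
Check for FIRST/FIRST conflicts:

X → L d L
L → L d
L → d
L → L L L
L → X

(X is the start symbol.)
Yes. L → L d / L → d on { 'd' }; L → L d / L → L L L on { 'd' }; L → L d / L → X on { 'd' }; L → d / L → L L L on { 'd' }; L → d / L → X on { 'd' }; L → L L L / L → X on { 'd' }

FIRST sets of the non-terminals at (or reachable through a nullable prefix from) the front of some alternative:
  FIRST(L) = { 'd' }
  FIRST(X) = { 'd' }

Productions for L:
  L → L d: FIRST = { 'd' }
  L → d: FIRST = { 'd' }
  L → L L L: FIRST = { 'd' }
  L → X: FIRST = { 'd' }
X has only one production, so no FIRST/FIRST conflict is possible there.

Conflict for L: L → L d and L → d
  Overlap: { 'd' }
Conflict for L: L → L d and L → L L L
  Overlap: { 'd' }
Conflict for L: L → L d and L → X
  Overlap: { 'd' }
Conflict for L: L → d and L → L L L
  Overlap: { 'd' }
Conflict for L: L → d and L → X
  Overlap: { 'd' }
Conflict for L: L → L L L and L → X
  Overlap: { 'd' }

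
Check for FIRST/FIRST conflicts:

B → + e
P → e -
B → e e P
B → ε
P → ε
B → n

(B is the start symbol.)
No FIRST/FIRST conflicts.

Productions for B:
  B → + e: FIRST = { '+' }
  B → e e P: FIRST = { 'e' }
  B → ε: FIRST = { ε }
  B → n: FIRST = { 'n' }
Productions for P:
  P → e -: FIRST = { 'e' }
  P → ε: FIRST = { ε }

All alternatives of each non-terminal have pairwise disjoint FIRST sets.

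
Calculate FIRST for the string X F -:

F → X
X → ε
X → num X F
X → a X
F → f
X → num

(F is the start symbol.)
{ '-', 'a', 'f', 'num' }

FIRST sets of the non-terminals involved (from the grammar, by fixed-point iteration):
  FIRST(X) = { 'a', 'num', ε }
  FIRST(F) = { 'a', 'f', 'num', ε }

To compute FIRST(X F -), process the symbols left to right:
Symbol X is a non-terminal. Add FIRST(X) \ {ε} = { 'a', 'num' }
X is nullable (ε ∈ FIRST(X)), continue to the next symbol.
Symbol F is a non-terminal. Add FIRST(F) \ {ε} = { 'a', 'f', 'num' }
F is nullable (ε ∈ FIRST(F)), continue to the next symbol.
Symbol - is a terminal. Add '-' and stop.
FIRST(X F -) = { '-', 'a', 'f', 'num' }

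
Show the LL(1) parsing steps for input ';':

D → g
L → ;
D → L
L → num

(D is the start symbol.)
LL(1) parsing maintains a stack (initially the start symbol over $) and the input. At each step: if the stack top is a terminal, match it against the current input token; if it is a non-terminal N, replace it with the RHS of M[N, lookahead] (the unique production whose predict set contains the lookahead).

Stack is shown with the top on the left.

Stack  Input  Action
--------------------
D $    ; $    output D → L
L $    ; $    output L → ;
; $    ; $    match ';'
$      $      accept

The string is accepted.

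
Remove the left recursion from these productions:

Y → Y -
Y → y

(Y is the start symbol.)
Y → y Y'
Y' → - Y'
Y' → ε

Y is directly left-recursive. The standard transformation for
  A → A α₁ | ... | A α_m | β₁ | ... | β_n
is
  A  → β₁ A' | ... | β_n A'
  A' → α₁ A' | ... | α_m A' | ε

Y → y becomes Y → y Y'
Y → Y - becomes Y' → - Y'
Add Y' → ε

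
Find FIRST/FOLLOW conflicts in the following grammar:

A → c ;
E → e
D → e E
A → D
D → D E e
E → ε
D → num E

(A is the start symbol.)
A FIRST/FOLLOW conflict occurs when a non-terminal N has a nullable alternative N → β (β ⇒* ε) and another alternative N → α with FIRST(α) ∩ FOLLOW(N) ≠ ∅: on such a lookahead the parser cannot decide between expanding α and letting N vanish via β.

Nullable non-terminals: E.

E: nullable alternative(s) E → ε; FOLLOW(E) = { $, 'e' }
  E → e: FIRST \ {ε} = { 'e' } — overlaps FOLLOW(E) on { 'e' }: CONFLICT
  E → ε: FIRST \ {ε} = { } — this is the only nullable alternative, skip

A, D have no nullable alternative, so no FIRST/FOLLOW check is needed there.

So the grammar has 1 FIRST/FOLLOW conflict (marked CONFLICT above).

Answer: Yes. E → e with FOLLOW(E) on { 'e' }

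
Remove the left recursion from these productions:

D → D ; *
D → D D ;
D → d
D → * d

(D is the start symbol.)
D → d D'
D → * d D'
D' → ; * D'
D' → D ; D'
D' → ε

D is directly left-recursive. The standard transformation for
  A → A α₁ | ... | A α_m | β₁ | ... | β_n
is
  A  → β₁ A' | ... | β_n A'
  A' → α₁ A' | ... | α_m A' | ε

D → d becomes D → d D'
D → * d becomes D → * d D'
D → D ; * becomes D' → ; * D'
D → D D ; becomes D' → D ; D'
Add D' → ε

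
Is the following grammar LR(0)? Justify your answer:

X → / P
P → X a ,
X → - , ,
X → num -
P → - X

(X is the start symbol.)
A grammar is LR(0) if no state in the canonical LR(0) collection has:
  - both a shift item (dot before a terminal) and a complete item (shift-reduce conflict), or
  - two or more complete items (reduce-reduce conflict; the accept item [X' → X .] counts as a complete item here).

Augment with X' → X and build the canonical LR(0) collection (I0 = CLOSURE({[X' → . X]}), then GOTO on every symbol after a dot until no new states appear). It has 14 states:
  I0: { [X → . - , ,], [X → . / P], [X → . num -], [X' → . X] }  — shift
  I1: { [X → - . , ,] }  — shift
  I2: { [P → . - X], [P → . X a ,], [X → . - , ,], [X → . / P], [X → . num -], [X → / . P] }  — shift
  I3: { [X' → X .] }  — accept
  I4: { [X → num . -] }  — shift
  I5: { [X → num - .] }  — reduce
  I6: { [P → - . X], [X → - . , ,], [X → . - , ,], [X → . / P], [X → . num -] }  — shift
  I7: { [X → / P .] }  — reduce
  I8: { [P → X . a ,] }  — shift
  I9: { [P → X a . ,] }  — shift
  I10: { [P → X a , .] }  — reduce
  I11: { [X → - , . ,] }  — shift
  I12: { [P → - X .] }  — reduce
  I13: { [X → - , , .] }  — reduce

Every state is either a pure shift/goto state or contains exactly one complete item and nothing to shift — no conflicts. The grammar is LR(0).

Answer: Yes, the grammar is LR(0)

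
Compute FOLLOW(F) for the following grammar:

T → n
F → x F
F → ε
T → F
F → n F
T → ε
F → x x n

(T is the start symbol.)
{ $ }

In F → x F: F is at the end; this adds FOLLOW(F) to itself — nothing new
In T → F: F is at the end, add FOLLOW(T)
In F → n F: F is at the end; this adds FOLLOW(F) to itself — nothing new

The FOLLOW sets referred to above (computed the same way, to a fixed point):
  FOLLOW(T) = { $ }

Taking the union: FOLLOW(F) = { $ }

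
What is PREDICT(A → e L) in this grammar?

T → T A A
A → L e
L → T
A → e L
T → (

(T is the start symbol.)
PREDICT(A → e L) = (FIRST(RHS) \ {ε}) ∪ (FOLLOW(A) if ε ∈ FIRST(RHS), i.e. RHS ⇒* ε)
FIRST(e L) = { 'e' }
ε ∉ FIRST(e L), so FOLLOW(A) is not added.
PREDICT(A → e L) = { 'e' }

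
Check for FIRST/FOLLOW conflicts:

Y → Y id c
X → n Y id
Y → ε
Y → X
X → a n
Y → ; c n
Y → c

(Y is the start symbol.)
A FIRST/FOLLOW conflict occurs when a non-terminal N has a nullable alternative N → β (β ⇒* ε) and another alternative N → α with FIRST(α) ∩ FOLLOW(N) ≠ ∅: on such a lookahead the parser cannot decide between expanding α and letting N vanish via β.

Nullable non-terminals: Y.
FIRST sets used below: FIRST(Y) = { ';', 'a', 'c', 'id', 'n', ε }, FIRST(X) = { 'a', 'n' }

Y: nullable alternative(s) Y → ε; FOLLOW(Y) = { $, 'id' }
  Y → Y id c: FIRST \ {ε} = { ';', 'a', 'c', 'id', 'n' } — overlaps FOLLOW(Y) on { 'id' }: CONFLICT
  Y → ε: FIRST \ {ε} = { } — this is the only nullable alternative, skip
  Y → X: FIRST \ {ε} = { 'a', 'n' } — disjoint from FOLLOW(Y)
  Y → ; c n: FIRST \ {ε} = { ';' } — disjoint from FOLLOW(Y)
  Y → c: FIRST \ {ε} = { 'c' } — disjoint from FOLLOW(Y)

X has no nullable alternative, so no FIRST/FOLLOW check is needed there.

So the grammar has 1 FIRST/FOLLOW conflict (marked CONFLICT above).

Answer: Yes. Y → Y id c with FOLLOW(Y) on { 'id' }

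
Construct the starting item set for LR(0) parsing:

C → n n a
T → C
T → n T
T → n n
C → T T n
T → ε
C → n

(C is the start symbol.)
{ [C → . T T n], [C → . n n a], [C → . n], [C' → . C], [T → . C], [T → . n T], [T → . n n], [T → .] }

First, augment the grammar with C' → C
I₀ = CLOSURE({ [C' → . C] }):
  [C' → . C] has the dot before C: add [C → . n n a], [C → . T T n], [C → . n]
  [C → . T T n] has the dot before T: add [T → . C], [T → . n T], [T → . n n], [T → .]
No further items can be added.

I₀ = { [C → . T T n], [C → . n n a], [C → . n], [C' → . C], [T → . C], [T → . n T], [T → . n n], [T → .] }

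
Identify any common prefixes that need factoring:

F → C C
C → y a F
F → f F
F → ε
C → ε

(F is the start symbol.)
Left-factoring is needed when two productions for the same non-terminal
share a common prefix on the right-hand side.

Productions for F:
  F → C C
  F → f F
  F → ε
Productions for C:
  C → y a F
  C → ε

No common prefixes found.

Answer: No, left-factoring is not needed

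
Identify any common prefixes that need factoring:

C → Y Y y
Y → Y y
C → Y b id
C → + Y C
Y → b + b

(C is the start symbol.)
Yes, C has productions with common prefix 'Y'

Left-factoring is needed when two productions for the same non-terminal
share a common prefix on the right-hand side.

Productions for C:
  C → Y Y y
  C → Y b id
  C → + Y C
Productions for Y:
  Y → Y y
  Y → b + b

Found common prefix 'Y' in productions for C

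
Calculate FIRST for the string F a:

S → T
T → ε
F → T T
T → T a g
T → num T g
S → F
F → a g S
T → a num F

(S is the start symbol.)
{ 'a', 'num' }

FIRST sets of the non-terminals involved (from the grammar, by fixed-point iteration):
  FIRST(F) = { 'a', 'num', ε }

To compute FIRST(F a), process the symbols left to right:
Symbol F is a non-terminal. Add FIRST(F) \ {ε} = { 'a', 'num' }
F is nullable (ε ∈ FIRST(F)), continue to the next symbol.
Symbol a is a terminal. Add 'a' and stop.
FIRST(F a) = { 'a', 'num' }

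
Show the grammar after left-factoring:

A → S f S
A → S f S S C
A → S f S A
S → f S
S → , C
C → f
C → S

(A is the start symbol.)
A → S f S A'
A' → ε
A' → S C
A' → A
S → f S
S → , C
C → f
C → S

Left-factoring transforms A → αβ₁ | αβ₂ into A → αA' and A' → β₁ | β₂
(α is the longest common prefix among the alternatives). Repeat until
no nonterminal has two alternatives with a common prefix.

Round 1: A has alternatives sharing prefix 'S f S'. Introduce A': A → S f S A'
  Add: A' → ε
  Add: A' → S C
  Add: A' → A

No remaining common prefixes — done.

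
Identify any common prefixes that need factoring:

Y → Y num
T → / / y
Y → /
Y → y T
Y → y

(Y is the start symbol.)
Left-factoring is needed when two productions for the same non-terminal
share a common prefix on the right-hand side.

Productions for Y:
  Y → Y num
  Y → /
  Y → y T
  Y → y

Found common prefix 'y' in productions for Y

Answer: Yes, Y has productions with common prefix 'y'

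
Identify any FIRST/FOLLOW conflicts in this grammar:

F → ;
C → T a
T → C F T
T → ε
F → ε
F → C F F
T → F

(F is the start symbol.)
Yes. F → ';' with FOLLOW(F) on { ';' }; F → C F F with FOLLOW(F) on { ';', 'a' }; T → C F T with FOLLOW(T) on { 'a' }; T → F with FOLLOW(T) on { 'a' }

Nullable non-terminals: F, T.
FIRST sets used below: FIRST(C) = { ';', 'a' }, FIRST(F) = { ';', 'a', ε }

F: nullable alternative(s) F → ε; FOLLOW(F) = { $, ';', 'a' }
  F → ;: FIRST \ {ε} = { ';' } — overlaps FOLLOW(F) on { ';' }: CONFLICT
  F → ε: FIRST \ {ε} = { } — this is the only nullable alternative, skip
  F → C F F: FIRST \ {ε} = { ';', 'a' } — overlaps FOLLOW(F) on { ';', 'a' }: CONFLICT

T: nullable alternative(s) T → ε, T → F; FOLLOW(T) = { 'a' }
  T → C F T: FIRST \ {ε} = { ';', 'a' } — overlaps FOLLOW(T) on { 'a' }: CONFLICT
  T → ε: FIRST \ {ε} = { } — disjoint from FOLLOW(T)
  T → F: FIRST \ {ε} = { ';', 'a' } — overlaps FOLLOW(T) on { 'a' }: CONFLICT

C has no nullable alternative, so no FIRST/FOLLOW check is needed there.

So the grammar has 4 FIRST/FOLLOW conflicts (marked CONFLICT above).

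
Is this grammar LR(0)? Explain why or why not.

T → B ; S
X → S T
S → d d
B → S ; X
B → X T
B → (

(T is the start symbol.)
A grammar is LR(0) if no state in the canonical LR(0) collection has:
  - both a shift item (dot before a terminal) and a complete item (shift-reduce conflict), or
  - two or more complete items (reduce-reduce conflict; the accept item [T' → T .] counts as a complete item here).

Augment with T' → T and build the canonical LR(0) collection (I0 = CLOSURE({[T' → . T]}), then GOTO on every symbol after a dot until no new states appear). It has 15 states:
  I0: { [B → . (], [B → . S ; X], [B → . X T], [S → . d d], [T → . B ; S], [T' → . T], [X → . S T] }  — shift
  I1: { [B → ( .] }  — reduce
  I2: { [T → B . ; S] }  — shift
  I3: { [B → . (], [B → . S ; X], [B → . X T], [B → S . ; X], [S → . d d], [T → . B ; S], [X → . S T], [X → S . T] }  — shift
  I4: { [T' → T .] }  — accept
  I5: { [B → . (], [B → . S ; X], [B → . X T], [B → X . T], [S → . d d], [T → . B ; S], [X → . S T] }  — shift
  I6: { [S → d . d] }  — shift
  I7: { [S → d d .] }  — reduce
  I8: { [B → X T .] }  — reduce
  I9: { [B → S ; . X], [S → . d d], [X → . S T] }  — shift
  I10: { [X → S T .] }  — reduce
  I11: { [B → . (], [B → . S ; X], [B → . X T], [S → . d d], [T → . B ; S], [X → . S T], [X → S . T] }  — shift
  I12: { [B → S ; X .] }  — reduce
  I13: { [S → . d d], [T → B ; . S] }  — shift
  I14: { [T → B ; S .] }  — reduce

Every state is either a pure shift/goto state or contains exactly one complete item and nothing to shift — no conflicts. The grammar is LR(0).

Answer: Yes, the grammar is LR(0)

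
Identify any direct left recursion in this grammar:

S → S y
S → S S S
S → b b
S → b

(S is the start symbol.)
Yes, S is left-recursive

Direct left recursion occurs when N → N α for some non-terminal N (the right-hand side begins with the left-hand side itself).

S → S y: LEFT RECURSIVE (starts with S)
S → S S S: LEFT RECURSIVE (starts with S)
S → b b: starts with b
S → b: starts with b

The grammar has direct left recursion on: S.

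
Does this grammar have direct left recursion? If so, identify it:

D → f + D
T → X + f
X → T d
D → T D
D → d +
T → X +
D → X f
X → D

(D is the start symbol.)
D → f + D: starts with f
T → X + f: starts with X
X → T d: starts with T
D → T D: starts with T
D → d +: starts with d
T → X +: starts with X
D → X f: starts with X
X → D: starts with D

No direct left recursion found.

Answer: No direct left recursion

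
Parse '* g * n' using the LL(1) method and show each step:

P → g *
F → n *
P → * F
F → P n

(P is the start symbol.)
LL(1) parsing maintains a stack (initially the start symbol over $) and the input. At each step: if the stack top is a terminal, match it against the current input token; if it is a non-terminal N, replace it with the RHS of M[N, lookahead] (the unique production whose predict set contains the lookahead).

Stack is shown with the top on the left.

Stack    Input      Action
--------------------------
P $      * g * n $  output P → * F
* F $    * g * n $  match '*'
F $      g * n $    output F → P n
P n $    g * n $    output P → g *
g * n $  g * n $    match 'g'
* n $    * n $      match '*'
n $      n $        match 'n'
$        $          accept

The string is accepted.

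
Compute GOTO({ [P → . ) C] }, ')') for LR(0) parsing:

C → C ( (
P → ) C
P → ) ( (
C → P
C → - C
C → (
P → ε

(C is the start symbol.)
{ [C → . (], [C → . - C], [C → . C ( (], [C → . P], [P → ) . C], [P → . ) ( (], [P → . ) C], [P → .] }

GOTO(I, ')') = CLOSURE({ [A → αX.β] : [A → α.Xβ] ∈ I, X = ')' })

Items with dot before ')', with the dot advanced:
  [P → . ) C] → [P → ) . C]
Closure of the advanced items:
  [P → ) . C] has the dot before C: add [C → . C ( (], [C → . P], [C → . - C], [C → . (]
  [C → . P] has the dot before P: add [P → . ) C], [P → . ) ( (], [P → .]

GOTO = { [C → . (], [C → . - C], [C → . C ( (], [C → . P], [P → ) . C], [P → . ) ( (], [P → . ) C], [P → .] }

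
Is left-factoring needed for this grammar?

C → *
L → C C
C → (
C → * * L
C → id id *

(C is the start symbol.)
Yes, C has productions with common prefix '*'

Left-factoring is needed when two productions for the same non-terminal
share a common prefix on the right-hand side.

Productions for C:
  C → *
  C → (
  C → * * L
  C → id id *

Found common prefix '*' in productions for C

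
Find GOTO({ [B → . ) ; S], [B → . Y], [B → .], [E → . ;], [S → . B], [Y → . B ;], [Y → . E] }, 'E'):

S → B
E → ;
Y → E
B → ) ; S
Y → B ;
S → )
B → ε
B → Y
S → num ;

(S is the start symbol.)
{ [Y → E .] }

GOTO(I, 'E') = CLOSURE({ [A → αX.β] : [A → α.Xβ] ∈ I, X = 'E' })

Items with dot before 'E', with the dot advanced:
  [Y → . E] → [Y → E .]
Closure adds nothing (no advanced item has the dot before a non-terminal).

GOTO = { [Y → E .] }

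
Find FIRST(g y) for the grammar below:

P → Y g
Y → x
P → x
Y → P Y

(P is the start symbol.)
To compute FIRST(g y), process the symbols left to right:
Symbol g is a terminal. Add 'g' and stop.
FIRST(g y) = { 'g' }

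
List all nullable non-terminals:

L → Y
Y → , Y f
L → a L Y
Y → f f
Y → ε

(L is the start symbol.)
{ 'L', 'Y' }

ε-productions: Y → ε
So Y is immediately nullable.
L → Y: every symbol on the right is nullable, so L is nullable too.
Every non-terminal is now nullable.
Nullable = { 'L', 'Y' }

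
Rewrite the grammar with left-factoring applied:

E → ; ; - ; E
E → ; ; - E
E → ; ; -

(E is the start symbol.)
Left-factoring transforms A → αβ₁ | αβ₂ into A → αA' and A' → β₁ | β₂
(α is the longest common prefix among the alternatives). Repeat until
no nonterminal has two alternatives with a common prefix.

Round 1: E has alternatives sharing prefix '; ; -'. Introduce E': E → ; ; - E'
  Add: E' → ; E
  Add: E' → E
  Add: E' → ε

No remaining common prefixes — done.

Resulting grammar:
E → ; ; - E'
E' → ; E
E' → E
E' → ε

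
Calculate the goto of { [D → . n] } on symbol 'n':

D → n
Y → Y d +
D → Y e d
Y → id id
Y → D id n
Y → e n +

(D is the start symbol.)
GOTO(I, 'n') = CLOSURE({ [A → αX.β] : [A → α.Xβ] ∈ I, X = 'n' })

Items with dot before 'n', with the dot advanced:
  [D → . n] → [D → n .]
Closure adds nothing (no advanced item has the dot before a non-terminal).

GOTO = { [D → n .] }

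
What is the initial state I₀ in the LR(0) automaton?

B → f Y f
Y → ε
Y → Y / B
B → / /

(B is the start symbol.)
First, augment the grammar with B' → B
I₀ = CLOSURE({ [B' → . B] }):
  [B' → . B] has the dot before B: add [B → . f Y f], [B → . / /]
No further items can be added.

I₀ = { [B → . / /], [B → . f Y f], [B' → . B] }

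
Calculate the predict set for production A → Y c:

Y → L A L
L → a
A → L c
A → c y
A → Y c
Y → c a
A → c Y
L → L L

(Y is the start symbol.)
{ 'a', 'c' }

PREDICT(A → Y c) = (FIRST(RHS) \ {ε}) ∪ (FOLLOW(A) if ε ∈ FIRST(RHS), i.e. RHS ⇒* ε)
FIRST(Y) = { 'a', 'c' }
FIRST(Y c) = { 'a', 'c' }
ε ∉ FIRST(Y c), so FOLLOW(A) is not added.
PREDICT(A → Y c) = { 'a', 'c' }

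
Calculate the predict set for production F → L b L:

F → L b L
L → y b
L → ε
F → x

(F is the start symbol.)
PREDICT(F → L b L) = (FIRST(RHS) \ {ε}) ∪ (FOLLOW(F) if ε ∈ FIRST(RHS), i.e. RHS ⇒* ε)
FIRST(L) = { 'y', ε }
FIRST(L b L) = { 'b', 'y' }
ε ∉ FIRST(L b L), so FOLLOW(F) is not added.
PREDICT(F → L b L) = { 'b', 'y' }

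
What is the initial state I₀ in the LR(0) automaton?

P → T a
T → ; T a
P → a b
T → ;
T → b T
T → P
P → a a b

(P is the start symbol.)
{ [P → . T a], [P → . a a b], [P → . a b], [P' → . P], [T → . ; T a], [T → . ;], [T → . P], [T → . b T] }

First, augment the grammar with P' → P
I₀ = CLOSURE({ [P' → . P] }):
  [P' → . P] has the dot before P: add [P → . T a], [P → . a b], [P → . a a b]
  [P → . T a] has the dot before T: add [T → . ; T a], [T → . ;], [T → . b T], [T → . P]
No further items can be added.

I₀ = { [P → . T a], [P → . a a b], [P → . a b], [P' → . P], [T → . ; T a], [T → . ;], [T → . P], [T → . b T] }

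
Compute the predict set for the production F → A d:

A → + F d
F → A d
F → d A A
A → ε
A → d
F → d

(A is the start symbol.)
{ '+', 'd' }

PREDICT(F → A d) = (FIRST(RHS) \ {ε}) ∪ (FOLLOW(F) if ε ∈ FIRST(RHS), i.e. RHS ⇒* ε)
FIRST(A) = { '+', 'd', ε }
FIRST(A d) = { '+', 'd' }
ε ∉ FIRST(A d), so FOLLOW(F) is not added.
PREDICT(F → A d) = { '+', 'd' }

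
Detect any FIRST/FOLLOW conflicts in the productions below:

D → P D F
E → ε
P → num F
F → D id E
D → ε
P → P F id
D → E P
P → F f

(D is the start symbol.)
Nullable non-terminals: D, E.
FIRST sets used below: FIRST(P) = { 'id', 'num' }, FIRST(E) = { ε }

D: nullable alternative(s) D → ε; FOLLOW(D) = { $, 'id', 'num' }
  D → P D F: FIRST \ {ε} = { 'id', 'num' } — overlaps FOLLOW(D) on { 'id', 'num' }: CONFLICT
  D → ε: FIRST \ {ε} = { } — this is the only nullable alternative, skip
  D → E P: FIRST \ {ε} = { 'id', 'num' } — overlaps FOLLOW(D) on { 'id', 'num' }: CONFLICT
E has a nullable alternative but only one production, so nothing to check.

F, P have no nullable alternative, so no FIRST/FOLLOW check is needed there.

So the grammar has 2 FIRST/FOLLOW conflicts (marked CONFLICT above).

Answer: Yes. D → P D F with FOLLOW(D) on { 'id', 'num' }; D → E P with FOLLOW(D) on { 'id', 'num' }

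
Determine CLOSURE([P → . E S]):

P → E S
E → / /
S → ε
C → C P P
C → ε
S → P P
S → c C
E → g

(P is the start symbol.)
Start with: [P → . E S]
  [P → . E S] has the dot before E: add [E → . / /], [E → . g]
No further items can be added.

CLOSURE = { [E → . / /], [E → . g], [P → . E S] }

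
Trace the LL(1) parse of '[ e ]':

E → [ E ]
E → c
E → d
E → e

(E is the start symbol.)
Stack is shown with the top on the left.

Stack    Input    Action
------------------------
E $      [ e ] $  output E → [ E ]
[ E ] $  [ e ] $  match '['
E ] $    e ] $    output E → e
e ] $    e ] $    match 'e'
] $      ] $      match ']'
$        $        accept

The string is accepted.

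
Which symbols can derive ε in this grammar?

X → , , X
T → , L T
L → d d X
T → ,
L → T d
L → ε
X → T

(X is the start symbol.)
A non-terminal is nullable if it can derive ε (the empty string): either it has an ε-production, or it has a production whose right-hand side consists entirely of nullable non-terminals.

ε-productions: L → ε
So L is immediately nullable.
No further non-terminal can be added: every production for the remaining non-terminals contains a terminal or a non-nullable non-terminal.
Nullable = { 'L' }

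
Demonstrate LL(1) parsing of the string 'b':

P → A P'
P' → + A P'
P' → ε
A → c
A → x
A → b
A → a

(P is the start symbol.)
Stack is shown with the top on the left.

Stack   Input  Action
---------------------
P $     b $    output P → A P'
A P' $  b $    output A → b
b P' $  b $    match 'b'
P' $    $      output P' → ε
$       $      accept

The string is accepted.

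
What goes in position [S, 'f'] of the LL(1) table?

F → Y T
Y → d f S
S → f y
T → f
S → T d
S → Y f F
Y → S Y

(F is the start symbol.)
To find M[S, 'f'], we find productions for S where 'f' is in the predict set (PREDICT(N → α) = (FIRST(α) \ {ε}) ∪ (FOLLOW(N) if α ⇒* ε)).

Relevant sets:
  FIRST(T) = { 'f' }
  FIRST(Y) = { 'd', 'f' }

S → f y: PREDICT = { 'f' }
  'f' is in predict set, so this production goes in M[S, 'f']
S → T d: PREDICT = { 'f' }
  'f' is in predict set, so this production goes in M[S, 'f']
S → Y f F: PREDICT = { 'd', 'f' }
  'f' is in predict set, so this production goes in M[S, 'f']

M[S, 'f'] = S → f y, S → T d, S → Y f F  (a multiply-defined cell — the grammar is not LL(1))

Answer: S → f y, S → T d, S → Y f F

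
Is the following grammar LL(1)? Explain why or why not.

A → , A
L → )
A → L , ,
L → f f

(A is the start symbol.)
Yes, the grammar is LL(1).

A grammar is LL(1) if for each non-terminal N with multiple productions, the predict sets of those productions are pairwise disjoint, where PREDICT(N → α) = (FIRST(α) \ {ε}) ∪ (FOLLOW(N) if α ⇒* ε).

Relevant sets:
  FIRST(L) = { ')', 'f' }

For A:
  PREDICT(A → ',' A) = { ',' }
  PREDICT(A → L ',' ',') = { ')', 'f' }
For L:
  PREDICT(L → ')') = { ')' }
  PREDICT(L → f f) = { 'f' }

All predict sets are disjoint. The grammar IS LL(1).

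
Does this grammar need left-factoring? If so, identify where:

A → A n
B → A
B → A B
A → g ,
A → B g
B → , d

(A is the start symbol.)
Left-factoring is needed when two productions for the same non-terminal
share a common prefix on the right-hand side.

Productions for A:
  A → A n
  A → g ,
  A → B g
Productions for B:
  B → A
  B → A B
  B → , d

Found common prefix 'A' in productions for B

Answer: Yes, B has productions with common prefix 'A'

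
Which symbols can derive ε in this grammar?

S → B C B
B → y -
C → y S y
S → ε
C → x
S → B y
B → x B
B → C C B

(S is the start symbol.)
{ 'S' }

A non-terminal is nullable if it can derive ε (the empty string): either it has an ε-production, or it has a production whose right-hand side consists entirely of nullable non-terminals.

ε-productions: S → ε
So S is immediately nullable.
No further non-terminal can be added: every production for the remaining non-terminals contains a terminal or a non-nullable non-terminal.
Nullable = { 'S' }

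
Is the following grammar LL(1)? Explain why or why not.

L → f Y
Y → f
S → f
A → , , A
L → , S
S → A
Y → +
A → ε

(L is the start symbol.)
Yes, the grammar is LL(1).

A grammar is LL(1) if for each non-terminal N with multiple productions, the predict sets of those productions are pairwise disjoint, where PREDICT(N → α) = (FIRST(α) \ {ε}) ∪ (FOLLOW(N) if α ⇒* ε).

Relevant sets:
  FIRST(A) = { ',', ε }
  FOLLOW(S) = { $ }
  FOLLOW(A) = { $ }

For L:
  PREDICT(L → f Y) = { 'f' }
  PREDICT(L → ',' S) = { ',' }
For Y:
  PREDICT(Y → f) = { 'f' }
  PREDICT(Y → '+') = { '+' }
For S:
  PREDICT(S → f) = { 'f' }
  PREDICT(S → A) = { $, ',' }
For A:
  PREDICT(A → ',' ',' A) = { ',' }
  PREDICT(A → ε) = { $ }

All predict sets are disjoint. The grammar IS LL(1).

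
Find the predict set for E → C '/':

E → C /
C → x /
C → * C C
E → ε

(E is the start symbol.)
{ '*', 'x' }

PREDICT(E → C '/') = (FIRST(RHS) \ {ε}) ∪ (FOLLOW(E) if ε ∈ FIRST(RHS), i.e. RHS ⇒* ε)
FIRST(C) = { '*', 'x' }
FIRST(C '/') = { '*', 'x' }
ε ∉ FIRST(C '/'), so FOLLOW(E) is not added.
PREDICT(E → C '/') = { '*', 'x' }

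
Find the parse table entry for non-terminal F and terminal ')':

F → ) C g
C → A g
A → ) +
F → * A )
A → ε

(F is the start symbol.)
F → ) C g

To find M[F, ')'], we find productions for F where ')' is in the predict set (PREDICT(N → α) = (FIRST(α) \ {ε}) ∪ (FOLLOW(N) if α ⇒* ε)).

F → ) C g: PREDICT = { ')' }
  ')' is in predict set, so this production goes in M[F, ')']
F → * A ): PREDICT = { '*' }

M[F, ')'] = F → ) C g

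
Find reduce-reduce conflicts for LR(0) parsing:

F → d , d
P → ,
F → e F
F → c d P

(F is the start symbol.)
Augment with F' → F and build the canonical LR(0) collection (I0 = CLOSURE({[F' → . F]}), then GOTO on every symbol after a dot until no new states appear). It has 11 states:
  I0: { [F → . c d P], [F → . d , d], [F → . e F], [F' → . F] }  — shift
  I1: { [F' → F .] }  — accept
  I2: { [F → c . d P] }  — shift
  I3: { [F → d . , d] }  — shift
  I4: { [F → . c d P], [F → . d , d], [F → . e F], [F → e . F] }  — shift
  I5: { [F → e F .] }  — reduce
  I6: { [F → d , . d] }  — shift
  I7: { [F → d , d .] }  — reduce
  I8: { [F → c d . P], [P → . ,] }  — shift
  I9: { [P → , .] }  — reduce
  I10: { [F → c d P .] }  — reduce

No state contains more than one complete item.

Answer: No reduce-reduce conflicts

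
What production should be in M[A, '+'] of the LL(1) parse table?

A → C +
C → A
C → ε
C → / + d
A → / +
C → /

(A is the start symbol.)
A → C +

To find M[A, '+'], we find productions for A where '+' is in the predict set (PREDICT(N → α) = (FIRST(α) \ {ε}) ∪ (FOLLOW(N) if α ⇒* ε)).

Relevant sets:
  FIRST(C) = { '+', '/', ε }

A → C +: PREDICT = { '+', '/' }
  '+' is in predict set, so this production goes in M[A, '+']
A → / +: PREDICT = { '/' }

M[A, '+'] = A → C +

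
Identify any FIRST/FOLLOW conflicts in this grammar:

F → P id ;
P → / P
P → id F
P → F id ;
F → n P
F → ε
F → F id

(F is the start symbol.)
Nullable non-terminals: F.
FIRST sets used below: FIRST(P) = { '/', 'id', 'n' }, FIRST(F) = { '/', 'id', 'n', ε }

F: nullable alternative(s) F → ε; FOLLOW(F) = { $, 'id' }
  F → P id ;: FIRST \ {ε} = { '/', 'id', 'n' } — overlaps FOLLOW(F) on { 'id' }: CONFLICT
  F → n P: FIRST \ {ε} = { 'n' } — disjoint from FOLLOW(F)
  F → ε: FIRST \ {ε} = { } — this is the only nullable alternative, skip
  F → F id: FIRST \ {ε} = { '/', 'id', 'n' } — overlaps FOLLOW(F) on { 'id' }: CONFLICT

P has no nullable alternative, so no FIRST/FOLLOW check is needed there.

So the grammar has 2 FIRST/FOLLOW conflicts (marked CONFLICT above).

Answer: Yes. F → P id ';' with FOLLOW(F) on { 'id' }; F → F id with FOLLOW(F) on { 'id' }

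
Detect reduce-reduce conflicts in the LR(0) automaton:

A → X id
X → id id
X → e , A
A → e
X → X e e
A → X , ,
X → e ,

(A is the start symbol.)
Augment with A' → A and build the canonical LR(0) collection (I0 = CLOSURE({[A' → . A]}), then GOTO on every symbol after a dot until no new states appear). It has 13 states:
  I0: { [A → . X , ,], [A → . X id], [A → . e], [A' → . A], [X → . X e e], [X → . e , A], [X → . e ,], [X → . id id] }  — shift
  I1: { [A' → A .] }  — accept
  I2: { [A → X . , ,], [A → X . id], [X → X . e e] }  — shift
  I3: { [A → e .], [X → e . , A], [X → e . ,] }  — shift, reduce
  I4: { [X → id . id] }  — shift
  I5: { [X → id id .] }  — reduce
  I6: { [A → . X , ,], [A → . X id], [A → . e], [X → . X e e], [X → . e , A], [X → . e ,], [X → . id id], [X → e , . A], [X → e , .] }  — shift, reduce
  I7: { [X → e , A .] }  — reduce
  I8: { [A → X , . ,] }  — shift
  I9: { [X → X e . e] }  — shift
  I10: { [A → X id .] }  — reduce
  I11: { [X → X e e .] }  — reduce
  I12: { [A → X , , .] }  — reduce

No state contains more than one complete item.

Answer: No reduce-reduce conflicts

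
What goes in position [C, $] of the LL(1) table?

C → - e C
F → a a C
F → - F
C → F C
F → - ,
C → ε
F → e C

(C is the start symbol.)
To find M[C, $], we find productions for C where $ is in the predict set (PREDICT(N → α) = (FIRST(α) \ {ε}) ∪ (FOLLOW(N) if α ⇒* ε)).

Relevant sets:
  FIRST(F) = { '-', 'a', 'e' }
  FOLLOW(C) = { $, '-', 'a', 'e' }

C → - e C: PREDICT = { '-' }
C → F C: PREDICT = { '-', 'a', 'e' }
C → ε: PREDICT = { $, '-', 'a', 'e' }
  $ is in predict set, so this production goes in M[C, $]

M[C, $] = C → ε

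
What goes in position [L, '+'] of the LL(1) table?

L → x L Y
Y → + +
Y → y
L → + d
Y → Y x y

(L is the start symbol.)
To find M[L, '+'], we find productions for L where '+' is in the predict set (PREDICT(N → α) = (FIRST(α) \ {ε}) ∪ (FOLLOW(N) if α ⇒* ε)).

L → x L Y: PREDICT = { 'x' }
L → + d: PREDICT = { '+' }
  '+' is in predict set, so this production goes in M[L, '+']

M[L, '+'] = L → + d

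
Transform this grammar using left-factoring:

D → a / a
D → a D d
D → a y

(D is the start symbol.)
D → a D'
D' → / a
D' → D d
D' → y

Left-factoring transforms A → αβ₁ | αβ₂ into A → αA' and A' → β₁ | β₂
(α is the longest common prefix among the alternatives). Repeat until
no nonterminal has two alternatives with a common prefix.

Round 1: D has alternatives sharing prefix 'a'. Introduce D': D → a D'
  Add: D' → / a
  Add: D' → D d
  Add: D' → y

No remaining common prefixes — done.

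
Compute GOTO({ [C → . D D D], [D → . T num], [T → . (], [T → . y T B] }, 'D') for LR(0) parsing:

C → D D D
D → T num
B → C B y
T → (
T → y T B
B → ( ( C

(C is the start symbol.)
{ [C → D . D D], [D → . T num], [T → . (], [T → . y T B] }

GOTO(I, 'D') = CLOSURE({ [A → αX.β] : [A → α.Xβ] ∈ I, X = 'D' })

Items with dot before 'D', with the dot advanced:
  [C → . D D D] → [C → D . D D]
Closure of the advanced items:
  [C → D . D D] has the dot before D: add [D → . T num]
  [D → . T num] has the dot before T: add [T → . (], [T → . y T B]

GOTO = { [C → D . D D], [D → . T num], [T → . (], [T → . y T B] }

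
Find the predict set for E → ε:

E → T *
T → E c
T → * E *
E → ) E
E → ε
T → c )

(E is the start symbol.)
PREDICT(E → ε) = (FIRST(RHS) \ {ε}) ∪ (FOLLOW(E) if ε ∈ FIRST(RHS), i.e. RHS ⇒* ε)
The right-hand side is ε (FIRST(ε) = { ε }), so the predict set is FOLLOW(E) = { $, '*', 'c' }
PREDICT(E → ε) = { $, '*', 'c' }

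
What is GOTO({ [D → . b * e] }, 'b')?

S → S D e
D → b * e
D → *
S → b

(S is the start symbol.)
{ [D → b . * e] }

GOTO(I, 'b') = CLOSURE({ [A → αX.β] : [A → α.Xβ] ∈ I, X = 'b' })

Items with dot before 'b', with the dot advanced:
  [D → . b * e] → [D → b . * e]
Closure adds nothing (no advanced item has the dot before a non-terminal).

GOTO = { [D → b . * e] }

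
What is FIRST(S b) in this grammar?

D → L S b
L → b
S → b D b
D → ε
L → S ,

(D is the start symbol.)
{ 'b' }

FIRST sets of the non-terminals involved (from the grammar, by fixed-point iteration):
  FIRST(S) = { 'b' }

To compute FIRST(S b), process the symbols left to right:
Symbol S is a non-terminal. Add FIRST(S) \ {ε} = { 'b' }
S is not nullable (ε ∉ FIRST(S)), so stop here.
FIRST(S b) = { 'b' }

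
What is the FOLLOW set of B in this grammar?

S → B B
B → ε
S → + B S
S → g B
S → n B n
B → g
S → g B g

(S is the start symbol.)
In S → B B: B is followed by B, add FIRST(B) \ {ε} = { 'g' }
  B is nullable, so also add FOLLOW(S)
In S → B B: B is at the end, add FOLLOW(S)
In S → + B S: B is followed by S, add FIRST(S) \ {ε} = { '+', 'g', 'n' }
  S is nullable, so also add FOLLOW(S)
In S → g B: B is at the end, add FOLLOW(S)
In S → n B n: B is followed by n, add FIRST(n) \ {ε} = { 'n' }
In S → g B g: B is followed by g, add FIRST(g) \ {ε} = { 'g' }

The FOLLOW sets referred to above (computed the same way, to a fixed point):
  FOLLOW(S) = { $ }

Taking the union: FOLLOW(B) = { $, '+', 'g', 'n' }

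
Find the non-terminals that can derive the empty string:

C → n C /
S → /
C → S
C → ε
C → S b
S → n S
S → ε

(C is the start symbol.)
{ 'C', 'S' }

A non-terminal is nullable if it can derive ε (the empty string): either it has an ε-production, or it has a production whose right-hand side consists entirely of nullable non-terminals.

ε-productions: C → ε, S → ε
So C, S are immediately nullable.
Every non-terminal is now nullable.
Nullable = { 'C', 'S' }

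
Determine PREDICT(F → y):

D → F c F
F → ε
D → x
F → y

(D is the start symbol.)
{ 'y' }

PREDICT(F → y) = (FIRST(RHS) \ {ε}) ∪ (FOLLOW(F) if ε ∈ FIRST(RHS), i.e. RHS ⇒* ε)
FIRST(y) = { 'y' }
ε ∉ FIRST(y), so FOLLOW(F) is not added.
PREDICT(F → y) = { 'y' }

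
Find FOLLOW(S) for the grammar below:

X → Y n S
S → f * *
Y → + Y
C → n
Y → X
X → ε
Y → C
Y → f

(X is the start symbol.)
In X → Y n S: S is at the end, add FOLLOW(X)

The FOLLOW sets referred to above (computed the same way, to a fixed point):
  FOLLOW(X) = { $, 'n' }

Taking the union: FOLLOW(S) = { $, 'n' }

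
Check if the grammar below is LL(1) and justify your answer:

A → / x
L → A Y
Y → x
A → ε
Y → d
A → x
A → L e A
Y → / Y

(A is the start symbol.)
Relevant sets:
  FIRST(L) = { '/', 'd', 'x' }
  FOLLOW(A) = { $, '/', 'd', 'x' }

For A:
  PREDICT(A → '/' x) = { '/' }
  PREDICT(A → ε) = { $, '/', 'd', 'x' }
  PREDICT(A → x) = { 'x' }
  PREDICT(A → L e A) = { '/', 'd', 'x' }
For Y:
  PREDICT(Y → x) = { 'x' }
  PREDICT(Y → d) = { 'd' }
  PREDICT(Y → '/' Y) = { '/' }
L has a single production, so nothing to check there.

Conflict found: Predict set conflict for A: { '/' }
The grammar is NOT LL(1).

Answer: No. Predict set conflict for A: { '/' }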